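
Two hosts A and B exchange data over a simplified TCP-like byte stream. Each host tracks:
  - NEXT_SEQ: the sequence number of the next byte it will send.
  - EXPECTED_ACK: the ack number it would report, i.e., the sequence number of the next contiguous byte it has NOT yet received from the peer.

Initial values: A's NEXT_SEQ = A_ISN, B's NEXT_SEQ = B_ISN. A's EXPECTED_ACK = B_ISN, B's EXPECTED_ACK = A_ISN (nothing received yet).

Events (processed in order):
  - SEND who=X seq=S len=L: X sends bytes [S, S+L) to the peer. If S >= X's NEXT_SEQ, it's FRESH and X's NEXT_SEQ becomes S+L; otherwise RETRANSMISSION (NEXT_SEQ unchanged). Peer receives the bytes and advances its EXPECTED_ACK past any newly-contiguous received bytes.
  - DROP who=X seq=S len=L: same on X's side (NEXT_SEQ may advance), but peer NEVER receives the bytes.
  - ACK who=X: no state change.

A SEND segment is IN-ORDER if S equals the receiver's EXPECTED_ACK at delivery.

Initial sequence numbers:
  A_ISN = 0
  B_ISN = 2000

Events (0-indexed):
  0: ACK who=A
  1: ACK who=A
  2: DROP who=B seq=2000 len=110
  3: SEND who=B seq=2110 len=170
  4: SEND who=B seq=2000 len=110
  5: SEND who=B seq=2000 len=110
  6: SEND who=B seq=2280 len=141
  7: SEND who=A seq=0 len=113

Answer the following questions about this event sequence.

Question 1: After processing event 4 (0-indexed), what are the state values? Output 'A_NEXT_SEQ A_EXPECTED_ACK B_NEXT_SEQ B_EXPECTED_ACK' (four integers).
After event 0: A_seq=0 A_ack=2000 B_seq=2000 B_ack=0
After event 1: A_seq=0 A_ack=2000 B_seq=2000 B_ack=0
After event 2: A_seq=0 A_ack=2000 B_seq=2110 B_ack=0
After event 3: A_seq=0 A_ack=2000 B_seq=2280 B_ack=0
After event 4: A_seq=0 A_ack=2280 B_seq=2280 B_ack=0

0 2280 2280 0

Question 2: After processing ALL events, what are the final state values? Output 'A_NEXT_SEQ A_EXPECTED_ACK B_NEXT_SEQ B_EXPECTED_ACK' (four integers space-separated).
After event 0: A_seq=0 A_ack=2000 B_seq=2000 B_ack=0
After event 1: A_seq=0 A_ack=2000 B_seq=2000 B_ack=0
After event 2: A_seq=0 A_ack=2000 B_seq=2110 B_ack=0
After event 3: A_seq=0 A_ack=2000 B_seq=2280 B_ack=0
After event 4: A_seq=0 A_ack=2280 B_seq=2280 B_ack=0
After event 5: A_seq=0 A_ack=2280 B_seq=2280 B_ack=0
After event 6: A_seq=0 A_ack=2421 B_seq=2421 B_ack=0
After event 7: A_seq=113 A_ack=2421 B_seq=2421 B_ack=113

Answer: 113 2421 2421 113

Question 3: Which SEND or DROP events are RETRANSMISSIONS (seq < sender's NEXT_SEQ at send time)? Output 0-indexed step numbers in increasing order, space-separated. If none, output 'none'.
Answer: 4 5

Derivation:
Step 2: DROP seq=2000 -> fresh
Step 3: SEND seq=2110 -> fresh
Step 4: SEND seq=2000 -> retransmit
Step 5: SEND seq=2000 -> retransmit
Step 6: SEND seq=2280 -> fresh
Step 7: SEND seq=0 -> fresh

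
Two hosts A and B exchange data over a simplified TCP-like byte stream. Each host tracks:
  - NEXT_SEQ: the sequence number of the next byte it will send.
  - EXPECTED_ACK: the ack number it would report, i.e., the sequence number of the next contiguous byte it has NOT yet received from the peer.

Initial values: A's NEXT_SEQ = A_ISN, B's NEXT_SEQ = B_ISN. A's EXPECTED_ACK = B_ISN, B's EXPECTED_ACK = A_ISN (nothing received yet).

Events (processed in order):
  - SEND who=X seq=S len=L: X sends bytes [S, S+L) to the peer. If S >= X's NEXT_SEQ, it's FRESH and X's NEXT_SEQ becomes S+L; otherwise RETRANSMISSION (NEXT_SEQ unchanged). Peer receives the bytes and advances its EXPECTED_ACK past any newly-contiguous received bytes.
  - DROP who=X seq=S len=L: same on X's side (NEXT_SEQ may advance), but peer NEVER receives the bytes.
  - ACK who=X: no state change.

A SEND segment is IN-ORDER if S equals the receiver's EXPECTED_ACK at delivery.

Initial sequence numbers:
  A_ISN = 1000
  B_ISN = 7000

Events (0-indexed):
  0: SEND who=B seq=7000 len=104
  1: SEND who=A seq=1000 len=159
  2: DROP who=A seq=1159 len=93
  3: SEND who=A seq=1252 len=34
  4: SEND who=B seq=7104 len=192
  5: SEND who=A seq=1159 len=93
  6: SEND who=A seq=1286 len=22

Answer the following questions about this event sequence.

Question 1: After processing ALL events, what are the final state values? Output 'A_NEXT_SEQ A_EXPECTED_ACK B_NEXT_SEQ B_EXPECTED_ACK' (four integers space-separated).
After event 0: A_seq=1000 A_ack=7104 B_seq=7104 B_ack=1000
After event 1: A_seq=1159 A_ack=7104 B_seq=7104 B_ack=1159
After event 2: A_seq=1252 A_ack=7104 B_seq=7104 B_ack=1159
After event 3: A_seq=1286 A_ack=7104 B_seq=7104 B_ack=1159
After event 4: A_seq=1286 A_ack=7296 B_seq=7296 B_ack=1159
After event 5: A_seq=1286 A_ack=7296 B_seq=7296 B_ack=1286
After event 6: A_seq=1308 A_ack=7296 B_seq=7296 B_ack=1308

Answer: 1308 7296 7296 1308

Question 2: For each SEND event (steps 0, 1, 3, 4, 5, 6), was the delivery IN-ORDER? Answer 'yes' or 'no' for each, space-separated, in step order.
Step 0: SEND seq=7000 -> in-order
Step 1: SEND seq=1000 -> in-order
Step 3: SEND seq=1252 -> out-of-order
Step 4: SEND seq=7104 -> in-order
Step 5: SEND seq=1159 -> in-order
Step 6: SEND seq=1286 -> in-order

Answer: yes yes no yes yes yes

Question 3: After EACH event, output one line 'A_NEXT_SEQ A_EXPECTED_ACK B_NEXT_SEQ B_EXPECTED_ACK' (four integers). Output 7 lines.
1000 7104 7104 1000
1159 7104 7104 1159
1252 7104 7104 1159
1286 7104 7104 1159
1286 7296 7296 1159
1286 7296 7296 1286
1308 7296 7296 1308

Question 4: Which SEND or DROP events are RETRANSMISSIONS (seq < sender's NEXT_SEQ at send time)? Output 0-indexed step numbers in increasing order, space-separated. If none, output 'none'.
Step 0: SEND seq=7000 -> fresh
Step 1: SEND seq=1000 -> fresh
Step 2: DROP seq=1159 -> fresh
Step 3: SEND seq=1252 -> fresh
Step 4: SEND seq=7104 -> fresh
Step 5: SEND seq=1159 -> retransmit
Step 6: SEND seq=1286 -> fresh

Answer: 5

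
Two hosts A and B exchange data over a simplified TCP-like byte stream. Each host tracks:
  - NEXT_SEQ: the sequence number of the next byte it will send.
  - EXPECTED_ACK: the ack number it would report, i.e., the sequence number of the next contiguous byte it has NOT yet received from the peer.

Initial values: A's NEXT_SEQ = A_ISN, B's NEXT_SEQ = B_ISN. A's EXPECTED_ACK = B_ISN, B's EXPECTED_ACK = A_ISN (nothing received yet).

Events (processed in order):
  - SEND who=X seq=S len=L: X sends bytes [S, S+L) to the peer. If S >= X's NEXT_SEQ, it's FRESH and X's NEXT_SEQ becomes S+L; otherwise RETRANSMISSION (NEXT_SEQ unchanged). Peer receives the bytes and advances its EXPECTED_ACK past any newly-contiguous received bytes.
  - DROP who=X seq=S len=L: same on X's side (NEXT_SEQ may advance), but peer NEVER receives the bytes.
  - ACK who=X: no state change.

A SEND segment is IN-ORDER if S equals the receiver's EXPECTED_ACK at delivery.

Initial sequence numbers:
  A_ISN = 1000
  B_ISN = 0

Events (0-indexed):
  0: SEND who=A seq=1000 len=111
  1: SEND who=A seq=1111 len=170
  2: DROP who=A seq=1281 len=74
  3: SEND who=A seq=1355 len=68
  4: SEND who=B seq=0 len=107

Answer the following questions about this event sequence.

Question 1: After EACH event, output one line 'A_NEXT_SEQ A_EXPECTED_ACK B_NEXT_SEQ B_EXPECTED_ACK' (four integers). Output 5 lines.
1111 0 0 1111
1281 0 0 1281
1355 0 0 1281
1423 0 0 1281
1423 107 107 1281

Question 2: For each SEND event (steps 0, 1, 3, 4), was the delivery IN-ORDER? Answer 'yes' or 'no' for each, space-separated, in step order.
Answer: yes yes no yes

Derivation:
Step 0: SEND seq=1000 -> in-order
Step 1: SEND seq=1111 -> in-order
Step 3: SEND seq=1355 -> out-of-order
Step 4: SEND seq=0 -> in-order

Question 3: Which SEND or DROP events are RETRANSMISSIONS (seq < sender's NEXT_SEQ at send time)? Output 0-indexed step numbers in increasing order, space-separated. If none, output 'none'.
Answer: none

Derivation:
Step 0: SEND seq=1000 -> fresh
Step 1: SEND seq=1111 -> fresh
Step 2: DROP seq=1281 -> fresh
Step 3: SEND seq=1355 -> fresh
Step 4: SEND seq=0 -> fresh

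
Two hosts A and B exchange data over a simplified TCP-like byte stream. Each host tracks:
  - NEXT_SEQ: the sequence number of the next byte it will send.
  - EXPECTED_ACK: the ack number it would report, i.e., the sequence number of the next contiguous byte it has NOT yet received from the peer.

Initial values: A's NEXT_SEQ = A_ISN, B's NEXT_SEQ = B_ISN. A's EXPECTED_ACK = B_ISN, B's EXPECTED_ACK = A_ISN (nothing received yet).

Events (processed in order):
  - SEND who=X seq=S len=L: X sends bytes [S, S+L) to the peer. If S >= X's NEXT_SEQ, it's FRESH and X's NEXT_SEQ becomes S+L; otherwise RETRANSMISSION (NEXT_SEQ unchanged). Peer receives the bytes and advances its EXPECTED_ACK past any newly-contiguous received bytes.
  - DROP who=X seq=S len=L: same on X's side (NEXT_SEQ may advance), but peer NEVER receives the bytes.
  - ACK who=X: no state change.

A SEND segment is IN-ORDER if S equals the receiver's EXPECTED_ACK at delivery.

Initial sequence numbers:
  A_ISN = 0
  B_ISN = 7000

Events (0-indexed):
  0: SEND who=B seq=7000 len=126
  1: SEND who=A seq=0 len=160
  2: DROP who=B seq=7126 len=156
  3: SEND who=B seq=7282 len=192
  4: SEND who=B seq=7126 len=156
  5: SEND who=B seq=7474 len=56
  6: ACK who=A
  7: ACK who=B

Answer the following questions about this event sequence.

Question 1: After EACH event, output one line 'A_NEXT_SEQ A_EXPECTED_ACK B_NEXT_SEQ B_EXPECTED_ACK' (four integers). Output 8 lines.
0 7126 7126 0
160 7126 7126 160
160 7126 7282 160
160 7126 7474 160
160 7474 7474 160
160 7530 7530 160
160 7530 7530 160
160 7530 7530 160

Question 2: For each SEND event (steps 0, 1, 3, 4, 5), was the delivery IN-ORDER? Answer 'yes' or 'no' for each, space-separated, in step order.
Step 0: SEND seq=7000 -> in-order
Step 1: SEND seq=0 -> in-order
Step 3: SEND seq=7282 -> out-of-order
Step 4: SEND seq=7126 -> in-order
Step 5: SEND seq=7474 -> in-order

Answer: yes yes no yes yes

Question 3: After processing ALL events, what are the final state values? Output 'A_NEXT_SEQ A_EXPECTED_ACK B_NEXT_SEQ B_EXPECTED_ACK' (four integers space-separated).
Answer: 160 7530 7530 160

Derivation:
After event 0: A_seq=0 A_ack=7126 B_seq=7126 B_ack=0
After event 1: A_seq=160 A_ack=7126 B_seq=7126 B_ack=160
After event 2: A_seq=160 A_ack=7126 B_seq=7282 B_ack=160
After event 3: A_seq=160 A_ack=7126 B_seq=7474 B_ack=160
After event 4: A_seq=160 A_ack=7474 B_seq=7474 B_ack=160
After event 5: A_seq=160 A_ack=7530 B_seq=7530 B_ack=160
After event 6: A_seq=160 A_ack=7530 B_seq=7530 B_ack=160
After event 7: A_seq=160 A_ack=7530 B_seq=7530 B_ack=160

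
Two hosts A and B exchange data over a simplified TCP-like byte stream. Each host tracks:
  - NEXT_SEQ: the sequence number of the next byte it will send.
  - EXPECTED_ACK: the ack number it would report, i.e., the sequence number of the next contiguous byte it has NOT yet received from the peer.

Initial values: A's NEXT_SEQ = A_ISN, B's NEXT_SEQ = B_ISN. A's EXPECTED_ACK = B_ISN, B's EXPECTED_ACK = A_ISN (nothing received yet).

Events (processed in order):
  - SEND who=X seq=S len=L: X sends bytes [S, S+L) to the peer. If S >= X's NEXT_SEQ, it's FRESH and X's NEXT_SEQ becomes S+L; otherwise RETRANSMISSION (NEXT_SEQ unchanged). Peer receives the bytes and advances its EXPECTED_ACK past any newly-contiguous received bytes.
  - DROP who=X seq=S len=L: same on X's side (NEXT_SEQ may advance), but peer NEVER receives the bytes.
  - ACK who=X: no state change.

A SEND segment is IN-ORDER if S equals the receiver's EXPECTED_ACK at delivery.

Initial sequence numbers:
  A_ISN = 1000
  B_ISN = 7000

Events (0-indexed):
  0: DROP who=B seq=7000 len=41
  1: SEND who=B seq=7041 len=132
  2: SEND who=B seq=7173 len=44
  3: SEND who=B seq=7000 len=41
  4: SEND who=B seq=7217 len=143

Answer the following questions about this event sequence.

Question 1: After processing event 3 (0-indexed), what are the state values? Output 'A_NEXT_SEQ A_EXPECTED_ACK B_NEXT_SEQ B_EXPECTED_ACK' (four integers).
After event 0: A_seq=1000 A_ack=7000 B_seq=7041 B_ack=1000
After event 1: A_seq=1000 A_ack=7000 B_seq=7173 B_ack=1000
After event 2: A_seq=1000 A_ack=7000 B_seq=7217 B_ack=1000
After event 3: A_seq=1000 A_ack=7217 B_seq=7217 B_ack=1000

1000 7217 7217 1000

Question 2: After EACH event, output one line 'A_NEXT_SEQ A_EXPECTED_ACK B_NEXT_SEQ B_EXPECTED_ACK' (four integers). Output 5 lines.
1000 7000 7041 1000
1000 7000 7173 1000
1000 7000 7217 1000
1000 7217 7217 1000
1000 7360 7360 1000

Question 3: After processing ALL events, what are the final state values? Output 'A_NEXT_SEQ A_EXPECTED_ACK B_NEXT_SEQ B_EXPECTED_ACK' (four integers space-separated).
Answer: 1000 7360 7360 1000

Derivation:
After event 0: A_seq=1000 A_ack=7000 B_seq=7041 B_ack=1000
After event 1: A_seq=1000 A_ack=7000 B_seq=7173 B_ack=1000
After event 2: A_seq=1000 A_ack=7000 B_seq=7217 B_ack=1000
After event 3: A_seq=1000 A_ack=7217 B_seq=7217 B_ack=1000
After event 4: A_seq=1000 A_ack=7360 B_seq=7360 B_ack=1000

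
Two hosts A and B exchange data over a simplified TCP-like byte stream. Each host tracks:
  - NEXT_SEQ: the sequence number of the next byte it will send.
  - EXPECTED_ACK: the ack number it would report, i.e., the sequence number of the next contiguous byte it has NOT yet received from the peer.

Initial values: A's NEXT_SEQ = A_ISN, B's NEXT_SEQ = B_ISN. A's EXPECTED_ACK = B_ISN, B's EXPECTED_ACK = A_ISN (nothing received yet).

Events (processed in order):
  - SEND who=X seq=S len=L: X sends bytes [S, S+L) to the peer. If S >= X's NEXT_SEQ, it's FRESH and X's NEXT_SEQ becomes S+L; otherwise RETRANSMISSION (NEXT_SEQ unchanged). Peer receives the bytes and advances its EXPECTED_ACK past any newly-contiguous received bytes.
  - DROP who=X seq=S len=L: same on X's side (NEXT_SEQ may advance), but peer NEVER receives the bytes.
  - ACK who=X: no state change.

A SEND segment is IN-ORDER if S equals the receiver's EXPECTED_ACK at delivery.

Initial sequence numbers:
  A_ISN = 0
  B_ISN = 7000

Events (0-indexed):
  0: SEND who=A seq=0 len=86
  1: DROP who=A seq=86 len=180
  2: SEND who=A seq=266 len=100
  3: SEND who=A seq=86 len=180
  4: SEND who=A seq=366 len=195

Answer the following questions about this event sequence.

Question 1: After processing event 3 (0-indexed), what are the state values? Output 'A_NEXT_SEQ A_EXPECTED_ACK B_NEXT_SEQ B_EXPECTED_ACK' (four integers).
After event 0: A_seq=86 A_ack=7000 B_seq=7000 B_ack=86
After event 1: A_seq=266 A_ack=7000 B_seq=7000 B_ack=86
After event 2: A_seq=366 A_ack=7000 B_seq=7000 B_ack=86
After event 3: A_seq=366 A_ack=7000 B_seq=7000 B_ack=366

366 7000 7000 366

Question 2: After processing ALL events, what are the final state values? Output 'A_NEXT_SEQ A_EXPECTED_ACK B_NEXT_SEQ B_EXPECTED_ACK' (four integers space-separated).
After event 0: A_seq=86 A_ack=7000 B_seq=7000 B_ack=86
After event 1: A_seq=266 A_ack=7000 B_seq=7000 B_ack=86
After event 2: A_seq=366 A_ack=7000 B_seq=7000 B_ack=86
After event 3: A_seq=366 A_ack=7000 B_seq=7000 B_ack=366
After event 4: A_seq=561 A_ack=7000 B_seq=7000 B_ack=561

Answer: 561 7000 7000 561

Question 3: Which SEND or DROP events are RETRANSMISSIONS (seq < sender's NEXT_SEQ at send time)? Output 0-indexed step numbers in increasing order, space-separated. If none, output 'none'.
Step 0: SEND seq=0 -> fresh
Step 1: DROP seq=86 -> fresh
Step 2: SEND seq=266 -> fresh
Step 3: SEND seq=86 -> retransmit
Step 4: SEND seq=366 -> fresh

Answer: 3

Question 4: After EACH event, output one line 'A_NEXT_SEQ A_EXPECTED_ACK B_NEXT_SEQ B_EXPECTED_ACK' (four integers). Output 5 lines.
86 7000 7000 86
266 7000 7000 86
366 7000 7000 86
366 7000 7000 366
561 7000 7000 561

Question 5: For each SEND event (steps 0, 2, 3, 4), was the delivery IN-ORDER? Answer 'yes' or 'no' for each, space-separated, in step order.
Step 0: SEND seq=0 -> in-order
Step 2: SEND seq=266 -> out-of-order
Step 3: SEND seq=86 -> in-order
Step 4: SEND seq=366 -> in-order

Answer: yes no yes yes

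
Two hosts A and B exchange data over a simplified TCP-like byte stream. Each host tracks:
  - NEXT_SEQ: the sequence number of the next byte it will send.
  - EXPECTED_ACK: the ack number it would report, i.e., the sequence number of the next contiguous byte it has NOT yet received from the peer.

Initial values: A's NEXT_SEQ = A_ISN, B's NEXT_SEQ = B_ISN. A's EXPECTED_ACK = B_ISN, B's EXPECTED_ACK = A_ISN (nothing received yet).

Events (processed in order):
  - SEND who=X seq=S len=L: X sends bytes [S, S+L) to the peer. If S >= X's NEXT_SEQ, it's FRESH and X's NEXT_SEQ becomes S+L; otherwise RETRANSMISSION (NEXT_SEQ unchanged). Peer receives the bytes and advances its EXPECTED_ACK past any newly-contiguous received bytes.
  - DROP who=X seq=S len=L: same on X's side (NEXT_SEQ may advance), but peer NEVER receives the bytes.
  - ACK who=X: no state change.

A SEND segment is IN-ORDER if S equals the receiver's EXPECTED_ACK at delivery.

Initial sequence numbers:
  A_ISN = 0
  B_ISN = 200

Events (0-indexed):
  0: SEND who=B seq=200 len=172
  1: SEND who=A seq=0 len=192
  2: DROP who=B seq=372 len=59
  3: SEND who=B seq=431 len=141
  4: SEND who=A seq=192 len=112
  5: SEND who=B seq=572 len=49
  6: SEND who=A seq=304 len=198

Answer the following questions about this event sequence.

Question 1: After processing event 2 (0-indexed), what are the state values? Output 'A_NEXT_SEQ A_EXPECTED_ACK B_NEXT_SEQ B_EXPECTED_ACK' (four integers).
After event 0: A_seq=0 A_ack=372 B_seq=372 B_ack=0
After event 1: A_seq=192 A_ack=372 B_seq=372 B_ack=192
After event 2: A_seq=192 A_ack=372 B_seq=431 B_ack=192

192 372 431 192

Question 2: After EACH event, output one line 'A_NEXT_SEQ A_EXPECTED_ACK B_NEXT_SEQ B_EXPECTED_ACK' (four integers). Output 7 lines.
0 372 372 0
192 372 372 192
192 372 431 192
192 372 572 192
304 372 572 304
304 372 621 304
502 372 621 502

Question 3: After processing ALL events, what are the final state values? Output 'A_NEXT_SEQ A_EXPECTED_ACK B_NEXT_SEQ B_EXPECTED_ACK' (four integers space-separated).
After event 0: A_seq=0 A_ack=372 B_seq=372 B_ack=0
After event 1: A_seq=192 A_ack=372 B_seq=372 B_ack=192
After event 2: A_seq=192 A_ack=372 B_seq=431 B_ack=192
After event 3: A_seq=192 A_ack=372 B_seq=572 B_ack=192
After event 4: A_seq=304 A_ack=372 B_seq=572 B_ack=304
After event 5: A_seq=304 A_ack=372 B_seq=621 B_ack=304
After event 6: A_seq=502 A_ack=372 B_seq=621 B_ack=502

Answer: 502 372 621 502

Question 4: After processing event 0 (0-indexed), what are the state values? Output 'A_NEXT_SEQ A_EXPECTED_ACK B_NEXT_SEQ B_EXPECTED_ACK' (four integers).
After event 0: A_seq=0 A_ack=372 B_seq=372 B_ack=0

0 372 372 0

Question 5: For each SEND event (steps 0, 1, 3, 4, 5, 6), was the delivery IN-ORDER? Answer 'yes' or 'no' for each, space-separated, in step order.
Answer: yes yes no yes no yes

Derivation:
Step 0: SEND seq=200 -> in-order
Step 1: SEND seq=0 -> in-order
Step 3: SEND seq=431 -> out-of-order
Step 4: SEND seq=192 -> in-order
Step 5: SEND seq=572 -> out-of-order
Step 6: SEND seq=304 -> in-order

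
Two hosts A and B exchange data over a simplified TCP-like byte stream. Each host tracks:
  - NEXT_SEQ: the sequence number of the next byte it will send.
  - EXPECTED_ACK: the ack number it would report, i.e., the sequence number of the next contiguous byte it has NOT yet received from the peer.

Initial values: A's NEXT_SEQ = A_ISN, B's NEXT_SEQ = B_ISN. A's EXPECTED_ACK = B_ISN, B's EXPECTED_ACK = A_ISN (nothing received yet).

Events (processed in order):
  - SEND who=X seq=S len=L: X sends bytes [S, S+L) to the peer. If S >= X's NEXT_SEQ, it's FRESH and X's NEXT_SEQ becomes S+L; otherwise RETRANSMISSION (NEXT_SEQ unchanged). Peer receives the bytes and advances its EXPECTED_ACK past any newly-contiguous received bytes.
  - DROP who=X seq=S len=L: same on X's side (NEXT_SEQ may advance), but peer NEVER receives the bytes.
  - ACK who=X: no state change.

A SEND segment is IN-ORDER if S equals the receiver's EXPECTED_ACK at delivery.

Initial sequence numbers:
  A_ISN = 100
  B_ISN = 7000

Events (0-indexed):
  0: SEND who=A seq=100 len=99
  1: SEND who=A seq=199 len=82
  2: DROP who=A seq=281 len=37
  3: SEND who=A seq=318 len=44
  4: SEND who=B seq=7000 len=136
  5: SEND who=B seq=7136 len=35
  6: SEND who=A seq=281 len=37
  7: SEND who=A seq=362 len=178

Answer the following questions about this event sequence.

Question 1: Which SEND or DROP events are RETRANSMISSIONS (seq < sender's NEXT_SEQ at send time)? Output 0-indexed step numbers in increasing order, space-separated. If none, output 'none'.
Step 0: SEND seq=100 -> fresh
Step 1: SEND seq=199 -> fresh
Step 2: DROP seq=281 -> fresh
Step 3: SEND seq=318 -> fresh
Step 4: SEND seq=7000 -> fresh
Step 5: SEND seq=7136 -> fresh
Step 6: SEND seq=281 -> retransmit
Step 7: SEND seq=362 -> fresh

Answer: 6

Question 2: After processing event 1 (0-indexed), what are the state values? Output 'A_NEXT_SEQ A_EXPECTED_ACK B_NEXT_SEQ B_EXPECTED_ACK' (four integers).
After event 0: A_seq=199 A_ack=7000 B_seq=7000 B_ack=199
After event 1: A_seq=281 A_ack=7000 B_seq=7000 B_ack=281

281 7000 7000 281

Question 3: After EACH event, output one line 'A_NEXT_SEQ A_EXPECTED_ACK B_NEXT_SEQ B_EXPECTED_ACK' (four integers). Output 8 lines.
199 7000 7000 199
281 7000 7000 281
318 7000 7000 281
362 7000 7000 281
362 7136 7136 281
362 7171 7171 281
362 7171 7171 362
540 7171 7171 540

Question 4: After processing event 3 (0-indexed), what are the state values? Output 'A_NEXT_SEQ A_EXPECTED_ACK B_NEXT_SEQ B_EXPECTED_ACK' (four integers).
After event 0: A_seq=199 A_ack=7000 B_seq=7000 B_ack=199
After event 1: A_seq=281 A_ack=7000 B_seq=7000 B_ack=281
After event 2: A_seq=318 A_ack=7000 B_seq=7000 B_ack=281
After event 3: A_seq=362 A_ack=7000 B_seq=7000 B_ack=281

362 7000 7000 281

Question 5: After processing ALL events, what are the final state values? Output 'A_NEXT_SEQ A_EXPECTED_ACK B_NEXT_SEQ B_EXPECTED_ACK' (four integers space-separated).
After event 0: A_seq=199 A_ack=7000 B_seq=7000 B_ack=199
After event 1: A_seq=281 A_ack=7000 B_seq=7000 B_ack=281
After event 2: A_seq=318 A_ack=7000 B_seq=7000 B_ack=281
After event 3: A_seq=362 A_ack=7000 B_seq=7000 B_ack=281
After event 4: A_seq=362 A_ack=7136 B_seq=7136 B_ack=281
After event 5: A_seq=362 A_ack=7171 B_seq=7171 B_ack=281
After event 6: A_seq=362 A_ack=7171 B_seq=7171 B_ack=362
After event 7: A_seq=540 A_ack=7171 B_seq=7171 B_ack=540

Answer: 540 7171 7171 540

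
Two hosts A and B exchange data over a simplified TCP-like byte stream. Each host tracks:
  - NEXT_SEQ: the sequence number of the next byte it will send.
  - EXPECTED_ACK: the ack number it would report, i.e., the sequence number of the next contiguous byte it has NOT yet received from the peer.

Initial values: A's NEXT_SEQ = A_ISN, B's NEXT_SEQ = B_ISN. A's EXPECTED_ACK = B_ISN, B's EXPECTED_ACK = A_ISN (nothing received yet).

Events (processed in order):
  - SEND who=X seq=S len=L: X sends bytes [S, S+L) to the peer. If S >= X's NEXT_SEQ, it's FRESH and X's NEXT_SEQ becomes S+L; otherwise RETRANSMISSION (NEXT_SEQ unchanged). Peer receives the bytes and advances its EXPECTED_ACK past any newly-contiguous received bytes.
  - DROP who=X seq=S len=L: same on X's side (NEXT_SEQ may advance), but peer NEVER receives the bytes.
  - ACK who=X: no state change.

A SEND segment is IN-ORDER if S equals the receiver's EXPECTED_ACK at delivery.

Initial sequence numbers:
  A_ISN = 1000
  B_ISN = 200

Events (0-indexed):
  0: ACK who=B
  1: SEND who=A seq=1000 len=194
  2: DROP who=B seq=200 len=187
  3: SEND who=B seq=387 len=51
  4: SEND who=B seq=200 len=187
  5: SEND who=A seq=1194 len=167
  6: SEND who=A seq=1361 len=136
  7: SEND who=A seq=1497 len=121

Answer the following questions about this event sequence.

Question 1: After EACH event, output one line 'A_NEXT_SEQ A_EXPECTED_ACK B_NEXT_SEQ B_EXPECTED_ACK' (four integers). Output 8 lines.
1000 200 200 1000
1194 200 200 1194
1194 200 387 1194
1194 200 438 1194
1194 438 438 1194
1361 438 438 1361
1497 438 438 1497
1618 438 438 1618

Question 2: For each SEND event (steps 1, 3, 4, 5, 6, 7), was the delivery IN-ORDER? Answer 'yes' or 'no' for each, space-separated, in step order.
Step 1: SEND seq=1000 -> in-order
Step 3: SEND seq=387 -> out-of-order
Step 4: SEND seq=200 -> in-order
Step 5: SEND seq=1194 -> in-order
Step 6: SEND seq=1361 -> in-order
Step 7: SEND seq=1497 -> in-order

Answer: yes no yes yes yes yes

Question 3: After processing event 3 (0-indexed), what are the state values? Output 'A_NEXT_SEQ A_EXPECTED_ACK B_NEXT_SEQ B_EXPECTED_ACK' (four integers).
After event 0: A_seq=1000 A_ack=200 B_seq=200 B_ack=1000
After event 1: A_seq=1194 A_ack=200 B_seq=200 B_ack=1194
After event 2: A_seq=1194 A_ack=200 B_seq=387 B_ack=1194
After event 3: A_seq=1194 A_ack=200 B_seq=438 B_ack=1194

1194 200 438 1194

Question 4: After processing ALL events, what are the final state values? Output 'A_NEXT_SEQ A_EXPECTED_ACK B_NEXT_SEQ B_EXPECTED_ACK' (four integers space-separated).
Answer: 1618 438 438 1618

Derivation:
After event 0: A_seq=1000 A_ack=200 B_seq=200 B_ack=1000
After event 1: A_seq=1194 A_ack=200 B_seq=200 B_ack=1194
After event 2: A_seq=1194 A_ack=200 B_seq=387 B_ack=1194
After event 3: A_seq=1194 A_ack=200 B_seq=438 B_ack=1194
After event 4: A_seq=1194 A_ack=438 B_seq=438 B_ack=1194
After event 5: A_seq=1361 A_ack=438 B_seq=438 B_ack=1361
After event 6: A_seq=1497 A_ack=438 B_seq=438 B_ack=1497
After event 7: A_seq=1618 A_ack=438 B_seq=438 B_ack=1618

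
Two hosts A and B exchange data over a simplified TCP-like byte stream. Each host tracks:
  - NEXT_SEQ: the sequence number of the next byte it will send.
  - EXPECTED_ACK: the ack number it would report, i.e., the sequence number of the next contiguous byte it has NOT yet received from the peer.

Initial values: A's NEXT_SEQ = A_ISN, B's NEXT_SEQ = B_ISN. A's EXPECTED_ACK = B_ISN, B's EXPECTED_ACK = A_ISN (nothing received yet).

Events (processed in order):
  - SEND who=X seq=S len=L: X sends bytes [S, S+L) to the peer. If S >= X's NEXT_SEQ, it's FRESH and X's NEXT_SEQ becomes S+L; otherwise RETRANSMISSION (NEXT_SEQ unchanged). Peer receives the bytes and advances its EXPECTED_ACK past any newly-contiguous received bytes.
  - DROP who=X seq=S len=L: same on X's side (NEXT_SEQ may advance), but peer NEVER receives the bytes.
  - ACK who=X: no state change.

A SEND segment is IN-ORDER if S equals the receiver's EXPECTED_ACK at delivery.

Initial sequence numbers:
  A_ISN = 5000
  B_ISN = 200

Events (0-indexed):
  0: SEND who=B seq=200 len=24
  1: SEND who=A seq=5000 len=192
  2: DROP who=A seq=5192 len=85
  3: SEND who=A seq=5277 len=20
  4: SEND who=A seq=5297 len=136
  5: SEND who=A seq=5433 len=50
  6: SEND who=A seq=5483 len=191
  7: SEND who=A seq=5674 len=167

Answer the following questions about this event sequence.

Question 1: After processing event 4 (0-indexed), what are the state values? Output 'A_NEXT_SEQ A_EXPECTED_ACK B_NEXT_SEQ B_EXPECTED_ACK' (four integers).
After event 0: A_seq=5000 A_ack=224 B_seq=224 B_ack=5000
After event 1: A_seq=5192 A_ack=224 B_seq=224 B_ack=5192
After event 2: A_seq=5277 A_ack=224 B_seq=224 B_ack=5192
After event 3: A_seq=5297 A_ack=224 B_seq=224 B_ack=5192
After event 4: A_seq=5433 A_ack=224 B_seq=224 B_ack=5192

5433 224 224 5192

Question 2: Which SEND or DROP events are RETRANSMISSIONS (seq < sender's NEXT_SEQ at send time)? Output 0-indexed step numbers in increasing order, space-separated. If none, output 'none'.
Step 0: SEND seq=200 -> fresh
Step 1: SEND seq=5000 -> fresh
Step 2: DROP seq=5192 -> fresh
Step 3: SEND seq=5277 -> fresh
Step 4: SEND seq=5297 -> fresh
Step 5: SEND seq=5433 -> fresh
Step 6: SEND seq=5483 -> fresh
Step 7: SEND seq=5674 -> fresh

Answer: none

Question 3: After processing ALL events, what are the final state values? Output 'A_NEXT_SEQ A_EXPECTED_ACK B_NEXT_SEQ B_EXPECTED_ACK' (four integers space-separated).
Answer: 5841 224 224 5192

Derivation:
After event 0: A_seq=5000 A_ack=224 B_seq=224 B_ack=5000
After event 1: A_seq=5192 A_ack=224 B_seq=224 B_ack=5192
After event 2: A_seq=5277 A_ack=224 B_seq=224 B_ack=5192
After event 3: A_seq=5297 A_ack=224 B_seq=224 B_ack=5192
After event 4: A_seq=5433 A_ack=224 B_seq=224 B_ack=5192
After event 5: A_seq=5483 A_ack=224 B_seq=224 B_ack=5192
After event 6: A_seq=5674 A_ack=224 B_seq=224 B_ack=5192
After event 7: A_seq=5841 A_ack=224 B_seq=224 B_ack=5192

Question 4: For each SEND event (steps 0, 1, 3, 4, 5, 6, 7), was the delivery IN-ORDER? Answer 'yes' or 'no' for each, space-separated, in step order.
Answer: yes yes no no no no no

Derivation:
Step 0: SEND seq=200 -> in-order
Step 1: SEND seq=5000 -> in-order
Step 3: SEND seq=5277 -> out-of-order
Step 4: SEND seq=5297 -> out-of-order
Step 5: SEND seq=5433 -> out-of-order
Step 6: SEND seq=5483 -> out-of-order
Step 7: SEND seq=5674 -> out-of-order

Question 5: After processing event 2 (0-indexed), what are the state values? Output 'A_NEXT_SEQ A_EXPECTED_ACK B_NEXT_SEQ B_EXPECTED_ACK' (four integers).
After event 0: A_seq=5000 A_ack=224 B_seq=224 B_ack=5000
After event 1: A_seq=5192 A_ack=224 B_seq=224 B_ack=5192
After event 2: A_seq=5277 A_ack=224 B_seq=224 B_ack=5192

5277 224 224 5192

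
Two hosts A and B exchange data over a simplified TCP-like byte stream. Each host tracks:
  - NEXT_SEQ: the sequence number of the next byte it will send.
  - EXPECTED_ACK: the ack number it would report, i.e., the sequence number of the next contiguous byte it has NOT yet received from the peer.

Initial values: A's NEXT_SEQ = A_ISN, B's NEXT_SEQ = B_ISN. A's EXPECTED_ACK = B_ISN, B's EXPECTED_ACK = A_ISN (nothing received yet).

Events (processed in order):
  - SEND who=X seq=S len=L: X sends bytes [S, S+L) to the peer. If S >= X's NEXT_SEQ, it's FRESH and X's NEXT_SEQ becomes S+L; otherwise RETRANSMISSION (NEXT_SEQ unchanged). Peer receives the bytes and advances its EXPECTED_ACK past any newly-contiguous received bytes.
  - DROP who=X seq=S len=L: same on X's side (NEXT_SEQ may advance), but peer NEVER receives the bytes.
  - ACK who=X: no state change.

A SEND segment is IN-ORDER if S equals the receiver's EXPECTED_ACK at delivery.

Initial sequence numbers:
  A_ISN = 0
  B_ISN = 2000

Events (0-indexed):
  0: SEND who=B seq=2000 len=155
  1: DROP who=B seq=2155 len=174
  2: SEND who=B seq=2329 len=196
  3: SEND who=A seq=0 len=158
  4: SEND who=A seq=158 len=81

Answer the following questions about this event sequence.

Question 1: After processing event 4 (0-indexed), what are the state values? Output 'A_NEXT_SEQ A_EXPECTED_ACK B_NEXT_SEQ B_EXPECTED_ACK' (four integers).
After event 0: A_seq=0 A_ack=2155 B_seq=2155 B_ack=0
After event 1: A_seq=0 A_ack=2155 B_seq=2329 B_ack=0
After event 2: A_seq=0 A_ack=2155 B_seq=2525 B_ack=0
After event 3: A_seq=158 A_ack=2155 B_seq=2525 B_ack=158
After event 4: A_seq=239 A_ack=2155 B_seq=2525 B_ack=239

239 2155 2525 239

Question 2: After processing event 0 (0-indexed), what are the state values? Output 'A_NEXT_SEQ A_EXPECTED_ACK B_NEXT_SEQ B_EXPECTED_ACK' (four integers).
After event 0: A_seq=0 A_ack=2155 B_seq=2155 B_ack=0

0 2155 2155 0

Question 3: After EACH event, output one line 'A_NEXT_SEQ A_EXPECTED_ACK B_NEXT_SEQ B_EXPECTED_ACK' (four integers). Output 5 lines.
0 2155 2155 0
0 2155 2329 0
0 2155 2525 0
158 2155 2525 158
239 2155 2525 239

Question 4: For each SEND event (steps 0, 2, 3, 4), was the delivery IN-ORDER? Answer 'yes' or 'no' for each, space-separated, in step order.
Answer: yes no yes yes

Derivation:
Step 0: SEND seq=2000 -> in-order
Step 2: SEND seq=2329 -> out-of-order
Step 3: SEND seq=0 -> in-order
Step 4: SEND seq=158 -> in-order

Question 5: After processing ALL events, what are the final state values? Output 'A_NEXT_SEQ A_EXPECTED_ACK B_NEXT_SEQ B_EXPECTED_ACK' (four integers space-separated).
After event 0: A_seq=0 A_ack=2155 B_seq=2155 B_ack=0
After event 1: A_seq=0 A_ack=2155 B_seq=2329 B_ack=0
After event 2: A_seq=0 A_ack=2155 B_seq=2525 B_ack=0
After event 3: A_seq=158 A_ack=2155 B_seq=2525 B_ack=158
After event 4: A_seq=239 A_ack=2155 B_seq=2525 B_ack=239

Answer: 239 2155 2525 239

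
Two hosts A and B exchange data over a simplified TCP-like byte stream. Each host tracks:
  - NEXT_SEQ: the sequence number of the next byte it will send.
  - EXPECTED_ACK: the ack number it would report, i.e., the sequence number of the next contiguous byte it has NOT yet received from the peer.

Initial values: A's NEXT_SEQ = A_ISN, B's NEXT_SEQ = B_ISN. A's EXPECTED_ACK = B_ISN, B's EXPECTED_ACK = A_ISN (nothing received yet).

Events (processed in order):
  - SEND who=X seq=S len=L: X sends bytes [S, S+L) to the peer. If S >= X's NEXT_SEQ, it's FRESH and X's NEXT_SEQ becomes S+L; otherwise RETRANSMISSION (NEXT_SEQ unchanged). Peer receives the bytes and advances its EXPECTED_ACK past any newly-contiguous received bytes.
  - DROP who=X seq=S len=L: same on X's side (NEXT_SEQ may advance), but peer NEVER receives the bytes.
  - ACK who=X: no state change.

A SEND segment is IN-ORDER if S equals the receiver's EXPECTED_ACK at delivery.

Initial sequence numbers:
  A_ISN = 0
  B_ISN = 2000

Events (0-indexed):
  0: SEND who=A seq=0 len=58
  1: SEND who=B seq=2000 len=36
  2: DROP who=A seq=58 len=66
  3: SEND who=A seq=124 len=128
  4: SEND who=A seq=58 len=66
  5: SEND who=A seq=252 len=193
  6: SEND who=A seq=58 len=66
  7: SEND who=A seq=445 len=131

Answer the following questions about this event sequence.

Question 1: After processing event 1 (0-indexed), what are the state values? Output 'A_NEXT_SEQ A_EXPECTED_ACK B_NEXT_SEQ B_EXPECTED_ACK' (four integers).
After event 0: A_seq=58 A_ack=2000 B_seq=2000 B_ack=58
After event 1: A_seq=58 A_ack=2036 B_seq=2036 B_ack=58

58 2036 2036 58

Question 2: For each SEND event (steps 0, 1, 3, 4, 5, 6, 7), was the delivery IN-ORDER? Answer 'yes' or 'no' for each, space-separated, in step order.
Answer: yes yes no yes yes no yes

Derivation:
Step 0: SEND seq=0 -> in-order
Step 1: SEND seq=2000 -> in-order
Step 3: SEND seq=124 -> out-of-order
Step 4: SEND seq=58 -> in-order
Step 5: SEND seq=252 -> in-order
Step 6: SEND seq=58 -> out-of-order
Step 7: SEND seq=445 -> in-order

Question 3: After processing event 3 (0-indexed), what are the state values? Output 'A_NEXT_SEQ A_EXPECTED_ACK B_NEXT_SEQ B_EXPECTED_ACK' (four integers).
After event 0: A_seq=58 A_ack=2000 B_seq=2000 B_ack=58
After event 1: A_seq=58 A_ack=2036 B_seq=2036 B_ack=58
After event 2: A_seq=124 A_ack=2036 B_seq=2036 B_ack=58
After event 3: A_seq=252 A_ack=2036 B_seq=2036 B_ack=58

252 2036 2036 58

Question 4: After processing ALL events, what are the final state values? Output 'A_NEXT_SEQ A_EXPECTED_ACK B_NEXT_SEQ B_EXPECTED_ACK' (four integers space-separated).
After event 0: A_seq=58 A_ack=2000 B_seq=2000 B_ack=58
After event 1: A_seq=58 A_ack=2036 B_seq=2036 B_ack=58
After event 2: A_seq=124 A_ack=2036 B_seq=2036 B_ack=58
After event 3: A_seq=252 A_ack=2036 B_seq=2036 B_ack=58
After event 4: A_seq=252 A_ack=2036 B_seq=2036 B_ack=252
After event 5: A_seq=445 A_ack=2036 B_seq=2036 B_ack=445
After event 6: A_seq=445 A_ack=2036 B_seq=2036 B_ack=445
After event 7: A_seq=576 A_ack=2036 B_seq=2036 B_ack=576

Answer: 576 2036 2036 576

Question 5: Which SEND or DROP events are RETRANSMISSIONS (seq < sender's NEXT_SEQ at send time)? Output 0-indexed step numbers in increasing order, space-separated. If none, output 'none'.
Answer: 4 6

Derivation:
Step 0: SEND seq=0 -> fresh
Step 1: SEND seq=2000 -> fresh
Step 2: DROP seq=58 -> fresh
Step 3: SEND seq=124 -> fresh
Step 4: SEND seq=58 -> retransmit
Step 5: SEND seq=252 -> fresh
Step 6: SEND seq=58 -> retransmit
Step 7: SEND seq=445 -> fresh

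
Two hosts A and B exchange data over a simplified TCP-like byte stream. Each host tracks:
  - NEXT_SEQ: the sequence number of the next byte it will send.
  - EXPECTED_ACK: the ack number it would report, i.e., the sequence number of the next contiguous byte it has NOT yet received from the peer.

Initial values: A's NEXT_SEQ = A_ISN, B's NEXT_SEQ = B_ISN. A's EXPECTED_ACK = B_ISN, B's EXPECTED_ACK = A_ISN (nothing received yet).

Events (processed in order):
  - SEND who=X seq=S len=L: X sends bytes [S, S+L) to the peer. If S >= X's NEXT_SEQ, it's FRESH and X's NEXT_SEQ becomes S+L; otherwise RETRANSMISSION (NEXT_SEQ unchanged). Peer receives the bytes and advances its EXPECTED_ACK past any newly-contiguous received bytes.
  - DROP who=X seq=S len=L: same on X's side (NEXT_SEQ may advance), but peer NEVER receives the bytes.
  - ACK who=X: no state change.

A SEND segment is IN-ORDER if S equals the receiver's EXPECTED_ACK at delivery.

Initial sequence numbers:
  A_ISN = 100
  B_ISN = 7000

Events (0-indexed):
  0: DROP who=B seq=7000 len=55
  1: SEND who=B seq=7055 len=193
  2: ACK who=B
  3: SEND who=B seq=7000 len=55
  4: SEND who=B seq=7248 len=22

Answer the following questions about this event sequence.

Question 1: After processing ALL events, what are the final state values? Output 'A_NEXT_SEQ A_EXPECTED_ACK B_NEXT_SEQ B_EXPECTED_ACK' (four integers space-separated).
After event 0: A_seq=100 A_ack=7000 B_seq=7055 B_ack=100
After event 1: A_seq=100 A_ack=7000 B_seq=7248 B_ack=100
After event 2: A_seq=100 A_ack=7000 B_seq=7248 B_ack=100
After event 3: A_seq=100 A_ack=7248 B_seq=7248 B_ack=100
After event 4: A_seq=100 A_ack=7270 B_seq=7270 B_ack=100

Answer: 100 7270 7270 100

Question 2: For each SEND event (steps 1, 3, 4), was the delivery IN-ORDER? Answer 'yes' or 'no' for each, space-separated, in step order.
Answer: no yes yes

Derivation:
Step 1: SEND seq=7055 -> out-of-order
Step 3: SEND seq=7000 -> in-order
Step 4: SEND seq=7248 -> in-order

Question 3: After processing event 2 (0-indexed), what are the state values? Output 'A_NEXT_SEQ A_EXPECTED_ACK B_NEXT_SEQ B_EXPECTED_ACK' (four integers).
After event 0: A_seq=100 A_ack=7000 B_seq=7055 B_ack=100
After event 1: A_seq=100 A_ack=7000 B_seq=7248 B_ack=100
After event 2: A_seq=100 A_ack=7000 B_seq=7248 B_ack=100

100 7000 7248 100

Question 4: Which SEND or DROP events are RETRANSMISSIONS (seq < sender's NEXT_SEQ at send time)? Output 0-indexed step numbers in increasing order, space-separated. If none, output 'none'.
Answer: 3

Derivation:
Step 0: DROP seq=7000 -> fresh
Step 1: SEND seq=7055 -> fresh
Step 3: SEND seq=7000 -> retransmit
Step 4: SEND seq=7248 -> fresh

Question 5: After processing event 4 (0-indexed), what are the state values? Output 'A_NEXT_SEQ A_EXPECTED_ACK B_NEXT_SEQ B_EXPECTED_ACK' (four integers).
After event 0: A_seq=100 A_ack=7000 B_seq=7055 B_ack=100
After event 1: A_seq=100 A_ack=7000 B_seq=7248 B_ack=100
After event 2: A_seq=100 A_ack=7000 B_seq=7248 B_ack=100
After event 3: A_seq=100 A_ack=7248 B_seq=7248 B_ack=100
After event 4: A_seq=100 A_ack=7270 B_seq=7270 B_ack=100

100 7270 7270 100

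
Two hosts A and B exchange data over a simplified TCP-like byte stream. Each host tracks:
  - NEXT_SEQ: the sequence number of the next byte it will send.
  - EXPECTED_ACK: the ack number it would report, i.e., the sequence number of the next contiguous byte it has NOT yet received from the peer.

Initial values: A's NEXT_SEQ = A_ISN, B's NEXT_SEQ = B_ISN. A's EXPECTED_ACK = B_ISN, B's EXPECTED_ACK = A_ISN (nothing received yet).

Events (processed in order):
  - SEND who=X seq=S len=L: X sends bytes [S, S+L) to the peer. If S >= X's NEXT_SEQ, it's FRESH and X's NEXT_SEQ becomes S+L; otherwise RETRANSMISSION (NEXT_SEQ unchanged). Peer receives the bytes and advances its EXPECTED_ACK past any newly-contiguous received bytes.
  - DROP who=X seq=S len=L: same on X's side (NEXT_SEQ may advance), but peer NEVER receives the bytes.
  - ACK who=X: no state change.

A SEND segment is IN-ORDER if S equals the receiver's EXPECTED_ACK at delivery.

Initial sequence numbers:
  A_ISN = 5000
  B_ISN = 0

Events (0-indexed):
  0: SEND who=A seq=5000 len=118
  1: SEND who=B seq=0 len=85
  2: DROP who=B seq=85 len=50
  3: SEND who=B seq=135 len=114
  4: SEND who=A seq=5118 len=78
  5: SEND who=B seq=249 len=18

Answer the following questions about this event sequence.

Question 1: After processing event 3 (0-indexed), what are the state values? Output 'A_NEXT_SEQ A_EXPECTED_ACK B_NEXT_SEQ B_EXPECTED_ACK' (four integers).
After event 0: A_seq=5118 A_ack=0 B_seq=0 B_ack=5118
After event 1: A_seq=5118 A_ack=85 B_seq=85 B_ack=5118
After event 2: A_seq=5118 A_ack=85 B_seq=135 B_ack=5118
After event 3: A_seq=5118 A_ack=85 B_seq=249 B_ack=5118

5118 85 249 5118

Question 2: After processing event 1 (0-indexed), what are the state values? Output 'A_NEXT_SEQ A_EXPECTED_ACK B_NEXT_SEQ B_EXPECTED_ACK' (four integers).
After event 0: A_seq=5118 A_ack=0 B_seq=0 B_ack=5118
After event 1: A_seq=5118 A_ack=85 B_seq=85 B_ack=5118

5118 85 85 5118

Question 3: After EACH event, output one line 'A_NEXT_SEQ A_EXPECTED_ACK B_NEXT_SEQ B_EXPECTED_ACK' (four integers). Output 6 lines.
5118 0 0 5118
5118 85 85 5118
5118 85 135 5118
5118 85 249 5118
5196 85 249 5196
5196 85 267 5196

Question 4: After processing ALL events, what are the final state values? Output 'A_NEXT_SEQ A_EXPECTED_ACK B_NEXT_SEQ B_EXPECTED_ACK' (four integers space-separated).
After event 0: A_seq=5118 A_ack=0 B_seq=0 B_ack=5118
After event 1: A_seq=5118 A_ack=85 B_seq=85 B_ack=5118
After event 2: A_seq=5118 A_ack=85 B_seq=135 B_ack=5118
After event 3: A_seq=5118 A_ack=85 B_seq=249 B_ack=5118
After event 4: A_seq=5196 A_ack=85 B_seq=249 B_ack=5196
After event 5: A_seq=5196 A_ack=85 B_seq=267 B_ack=5196

Answer: 5196 85 267 5196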